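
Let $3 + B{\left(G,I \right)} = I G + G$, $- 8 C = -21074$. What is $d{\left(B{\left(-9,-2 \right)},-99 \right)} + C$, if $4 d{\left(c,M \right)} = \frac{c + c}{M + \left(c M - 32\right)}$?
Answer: $\frac{7639313}{2900} \approx 2634.2$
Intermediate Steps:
$C = \frac{10537}{4}$ ($C = \left(- \frac{1}{8}\right) \left(-21074\right) = \frac{10537}{4} \approx 2634.3$)
$B{\left(G,I \right)} = -3 + G + G I$ ($B{\left(G,I \right)} = -3 + \left(I G + G\right) = -3 + \left(G I + G\right) = -3 + \left(G + G I\right) = -3 + G + G I$)
$d{\left(c,M \right)} = \frac{c}{2 \left(-32 + M + M c\right)}$ ($d{\left(c,M \right)} = \frac{\left(c + c\right) \frac{1}{M + \left(c M - 32\right)}}{4} = \frac{2 c \frac{1}{M + \left(M c - 32\right)}}{4} = \frac{2 c \frac{1}{M + \left(-32 + M c\right)}}{4} = \frac{2 c \frac{1}{-32 + M + M c}}{4} = \frac{c}{2 \left(-32 + M + M c\right)}$)
$d{\left(B{\left(-9,-2 \right)},-99 \right)} + C = \frac{-3 - 9 - -18}{2 \left(-32 - 99 - 99 \left(-3 - 9 - -18\right)\right)} + \frac{10537}{4} = \frac{-3 - 9 + 18}{2 \left(-32 - 99 - 99 \left(-3 - 9 + 18\right)\right)} + \frac{10537}{4} = \frac{1}{2} \cdot 6 \frac{1}{-32 - 99 - 594} + \frac{10537}{4} = \frac{1}{2} \cdot 6 \frac{1}{-725} + \frac{10537}{4} = \frac{1}{2} \cdot 6 \left(- \frac{1}{725}\right) + \frac{10537}{4} = - \frac{3}{725} + \frac{10537}{4} = \frac{7639313}{2900}$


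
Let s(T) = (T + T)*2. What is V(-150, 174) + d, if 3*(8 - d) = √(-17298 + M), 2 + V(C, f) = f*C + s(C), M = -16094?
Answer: -26694 - 4*I*√2087/3 ≈ -26694.0 - 60.912*I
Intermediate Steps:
s(T) = 4*T (s(T) = (2*T)*2 = 4*T)
V(C, f) = -2 + 4*C + C*f (V(C, f) = -2 + (f*C + 4*C) = -2 + (C*f + 4*C) = -2 + (4*C + C*f) = -2 + 4*C + C*f)
d = 8 - 4*I*√2087/3 (d = 8 - √(-17298 - 16094)/3 = 8 - 4*I*√2087/3 ≈ 8.0 - 60.912*I)
V(-150, 174) + d = (-2 + 4*(-150) - 150*174) + (8 - 4*I*√2087/3) = (-2 - 600 - 26100) + (8 - 4*I*√2087/3) = -26702 + (8 - 4*I*√2087/3) = -26694 - 4*I*√2087/3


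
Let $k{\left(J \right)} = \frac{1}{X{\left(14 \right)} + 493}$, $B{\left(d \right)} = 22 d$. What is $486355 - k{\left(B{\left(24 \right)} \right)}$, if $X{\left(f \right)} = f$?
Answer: $\frac{246581984}{507} \approx 4.8636 \cdot 10^{5}$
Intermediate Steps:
$k{\left(J \right)} = \frac{1}{507}$ ($k{\left(J \right)} = \frac{1}{14 + 493} = \frac{1}{507}$)
$486355 - k{\left(B{\left(24 \right)} \right)} = 486355 - \frac{1}{507} = \frac{246581984}{507}$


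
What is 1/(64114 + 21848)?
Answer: 1/85962 ≈ 1.1633e-5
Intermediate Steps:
1/(64114 + 21848) = 1/85962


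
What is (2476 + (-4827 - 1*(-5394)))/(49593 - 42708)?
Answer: 179/405 ≈ 0.44198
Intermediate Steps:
(2476 + (-4827 - 1*(-5394)))/(49593 - 42708) = (2476 + (-4827 + 5394))/6885 = (2476 + 567)*(1/6885) = 3043*(1/6885) = 179/405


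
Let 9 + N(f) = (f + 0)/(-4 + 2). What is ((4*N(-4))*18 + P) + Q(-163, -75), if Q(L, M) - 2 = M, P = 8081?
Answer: 7504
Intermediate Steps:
N(f) = -9 - f/2 (N(f) = -9 + (f + 0)/(-4 + 2) = -9 + f/(-2) = -9 + f*(-½) = -9 - f/2)
Q(L, M) = 2 + M
((4*N(-4))*18 + P) + Q(-163, -75) = ((4*(-9 - ½*(-4)))*18 + 8081) + (2 - 75) = ((4*(-9 + 2))*18 + 8081) - 73 = ((4*(-7))*18 + 8081) - 73 = (-28*18 + 8081) - 73 = (-504 + 8081) - 73 = 7577 - 73 = 7504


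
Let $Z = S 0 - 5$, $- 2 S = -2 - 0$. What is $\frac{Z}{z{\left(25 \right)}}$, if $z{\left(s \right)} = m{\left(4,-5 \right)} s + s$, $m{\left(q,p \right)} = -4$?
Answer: $\frac{1}{15} \approx 0.066667$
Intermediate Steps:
$S = 1$ ($S = - \frac{-2 - 0}{2} = - \frac{-2 + 0}{2} = \left(- \frac{1}{2}\right) \left(-2\right) = 1$)
$z{\left(s \right)} = - 3 s$ ($z{\left(s \right)} = - 4 s + s = - 3 s$)
$Z = -5$ ($Z = 1 \cdot 0 - 5 = 0 - 5 = -5$)
$\frac{Z}{z{\left(25 \right)}} = - \frac{5}{\left(-3\right) 25} = - \frac{5}{-75} = \left(-5\right) \left(- \frac{1}{75}\right) = \frac{1}{15}$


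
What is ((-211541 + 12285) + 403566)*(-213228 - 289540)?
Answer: -102720530080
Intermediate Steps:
((-211541 + 12285) + 403566)*(-213228 - 289540) = (-199256 + 403566)*(-502768) = 204310*(-502768) = -102720530080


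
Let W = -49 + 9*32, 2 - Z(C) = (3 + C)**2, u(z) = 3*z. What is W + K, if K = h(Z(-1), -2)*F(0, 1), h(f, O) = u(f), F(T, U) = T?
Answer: 239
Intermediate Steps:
Z(C) = 2 - (3 + C)**2
h(f, O) = 3*f
K = 0 (K = (3*(2 - (3 - 1)**2))*0 = (3*(2 - 1*2**2))*0 = (3*(2 - 1*4))*0 = (3*(2 - 4))*0 = (3*(-2))*0 = -6*0 = 0)
W = 239 (W = -49 + 288 = 239)
W + K = 239 + 0 = 239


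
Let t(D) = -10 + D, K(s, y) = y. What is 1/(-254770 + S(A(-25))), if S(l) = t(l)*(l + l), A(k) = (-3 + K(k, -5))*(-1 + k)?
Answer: -1/172402 ≈ -5.8004e-6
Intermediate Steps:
A(k) = 8 - 8*k (A(k) = (-3 - 5)*(-1 + k) = -8*(-1 + k) = 8 - 8*k)
S(l) = 2*l*(-10 + l) (S(l) = (-10 + l)*(l + l) = (-10 + l)*(2*l) = 2*l*(-10 + l))
1/(-254770 + S(A(-25))) = 1/(-254770 + 2*(8 - 8*(-25))*(-10 + (8 - 8*(-25)))) = 1/(-254770 + 2*(8 + 200)*(-10 + (8 + 200))) = 1/(-254770 + 2*208*(-10 + 208)) = 1/(-254770 + 2*208*198) = 1/(-254770 + 82368) = 1/(-172402) = -1/172402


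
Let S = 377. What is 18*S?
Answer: 6786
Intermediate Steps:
18*S = 18*377 = 6786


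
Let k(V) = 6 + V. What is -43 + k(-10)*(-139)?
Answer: 513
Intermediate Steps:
-43 + k(-10)*(-139) = -43 + (6 - 10)*(-139) = -43 - 4*(-139) = -43 + 556 = 513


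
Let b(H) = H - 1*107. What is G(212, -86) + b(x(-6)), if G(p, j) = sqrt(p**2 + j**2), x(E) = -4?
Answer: -111 + 2*sqrt(13085) ≈ 117.78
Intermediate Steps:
b(H) = -107 + H (b(H) = H - 107 = -107 + H)
G(p, j) = sqrt(j**2 + p**2)
G(212, -86) + b(x(-6)) = sqrt((-86)**2 + 212**2) + (-107 - 4) = sqrt(7396 + 44944) - 111 = sqrt(52340) - 111 = 2*sqrt(13085) - 111 = -111 + 2*sqrt(13085)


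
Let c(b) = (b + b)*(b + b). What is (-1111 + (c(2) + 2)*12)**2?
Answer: 801025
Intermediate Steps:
c(b) = 4*b**2 (c(b) = (2*b)*(2*b) = 4*b**2)
(-1111 + (c(2) + 2)*12)**2 = (-1111 + (4*2**2 + 2)*12)**2 = (-1111 + (4*4 + 2)*12)**2 = (-1111 + (16 + 2)*12)**2 = (-1111 + 18*12)**2 = (-1111 + 216)**2 = (-895)**2 = 801025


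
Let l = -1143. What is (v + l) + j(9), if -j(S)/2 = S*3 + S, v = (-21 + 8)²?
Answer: -1046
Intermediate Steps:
v = 169 (v = (-13)² = 169)
j(S) = -8*S (j(S) = -2*(S*3 + S) = -2*(3*S + S) = -8*S)
(v + l) + j(9) = (169 - 1143) - 8*9 = -974 - 72 = -1046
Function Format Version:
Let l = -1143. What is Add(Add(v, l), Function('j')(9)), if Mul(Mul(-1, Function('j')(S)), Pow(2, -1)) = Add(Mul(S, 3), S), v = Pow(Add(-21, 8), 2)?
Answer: -1046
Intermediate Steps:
v = 169 (v = Pow(-13, 2) = 169)
Function('j')(S) = Mul(-8, S) (Function('j')(S) = Mul(-2, Add(Mul(S, 3), S)) = Mul(-2, Add(Mul(3, S), S)) = Mul(-2, Mul(4, S)) = Mul(-8, S))
Add(Add(v, l), Function('j')(9)) = Add(Add(169, -1143), Mul(-8, 9)) = Add(-974, -72) = -1046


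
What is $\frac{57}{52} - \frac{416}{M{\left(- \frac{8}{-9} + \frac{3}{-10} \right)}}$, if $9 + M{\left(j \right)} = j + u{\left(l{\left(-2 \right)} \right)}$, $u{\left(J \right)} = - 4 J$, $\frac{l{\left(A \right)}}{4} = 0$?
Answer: $\frac{1990029}{39364} \approx 50.555$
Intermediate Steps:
$l{\left(A \right)} = 0$ ($l{\left(A \right)} = 4 \cdot 0 = 0$)
$M{\left(j \right)} = -9 + j$ ($M{\left(j \right)} = -9 + \left(j - 0\right) = -9 + \left(j + 0\right) = -9 + j$)
$\frac{57}{52} - \frac{416}{M{\left(- \frac{8}{-9} + \frac{3}{-10} \right)}} = \frac{57}{52} - \frac{416}{-9 + \left(- \frac{8}{-9} + \frac{3}{-10}\right)} = 57 \cdot \frac{1}{52} - \frac{416}{-9 + \left(\left(-8\right) \left(- \frac{1}{9}\right) + 3 \left(- \frac{1}{10}\right)\right)} = \frac{57}{52} - \frac{416}{-9 + \left(\frac{8}{9} - \frac{3}{10}\right)} = \frac{57}{52} - \frac{416}{-9 + \frac{53}{90}} = \frac{57}{52} - \frac{416}{- \frac{757}{90}} = \frac{57}{52} - - \frac{37440}{757} = \frac{57}{52} + \frac{37440}{757} = \frac{1990029}{39364}$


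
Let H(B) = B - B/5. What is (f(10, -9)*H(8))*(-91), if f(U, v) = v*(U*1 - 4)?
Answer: 157248/5 ≈ 31450.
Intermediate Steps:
f(U, v) = v*(-4 + U) (f(U, v) = v*(U - 4) = v*(-4 + U))
H(B) = 4*B/5 (H(B) = B - B/5 = 4*B/5)
(f(10, -9)*H(8))*(-91) = ((-9*(-4 + 10))*((⅘)*8))*(-91) = (-9*6*(32/5))*(-91) = -54*32/5*(-91) = -1728/5*(-91) = 157248/5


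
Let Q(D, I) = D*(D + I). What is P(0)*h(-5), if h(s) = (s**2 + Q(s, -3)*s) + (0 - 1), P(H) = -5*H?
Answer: 0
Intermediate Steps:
h(s) = -1 + s**2 + s**2*(-3 + s) (h(s) = (s**2 + (s*(s - 3))*s) + (0 - 1) = (s**2 + (s*(-3 + s))*s) - 1 = (s**2 + s**2*(-3 + s)) - 1 = -1 + s**2 + s**2*(-3 + s))
P(0)*h(-5) = (-5*0)*(-1 + (-5)**3 - 2*(-5)**2) = 0*(-1 - 125 - 2*25) = 0*(-1 - 125 - 50) = 0*(-176) = 0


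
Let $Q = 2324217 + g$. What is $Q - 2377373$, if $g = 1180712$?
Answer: $1127556$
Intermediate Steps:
$Q = 3504929$ ($Q = 2324217 + 1180712 = 3504929$)
$Q - 2377373 = 3504929 - 2377373 = 1127556$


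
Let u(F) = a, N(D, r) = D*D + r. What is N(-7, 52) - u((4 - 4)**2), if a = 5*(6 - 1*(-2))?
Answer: 61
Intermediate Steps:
a = 40 (a = 5*(6 + 2) = 5*8 = 40)
N(D, r) = r + D**2 (N(D, r) = D**2 + r = r + D**2)
u(F) = 40
N(-7, 52) - u((4 - 4)**2) = (52 + (-7)**2) - 1*40 = (52 + 49) - 40 = 101 - 40 = 61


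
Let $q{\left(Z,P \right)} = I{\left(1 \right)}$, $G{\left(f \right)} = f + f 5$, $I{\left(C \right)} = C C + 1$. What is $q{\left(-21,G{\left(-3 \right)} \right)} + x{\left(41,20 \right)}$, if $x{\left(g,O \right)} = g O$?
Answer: $822$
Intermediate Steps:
$I{\left(C \right)} = 1 + C^{2}$ ($I{\left(C \right)} = C^{2} + 1 = 1 + C^{2}$)
$x{\left(g,O \right)} = O g$
$G{\left(f \right)} = 6 f$ ($G{\left(f \right)} = f + 5 f = 6 f$)
$q{\left(Z,P \right)} = 2$ ($q{\left(Z,P \right)} = 1 + 1^{2} = 1 + 1 = 2$)
$q{\left(-21,G{\left(-3 \right)} \right)} + x{\left(41,20 \right)} = 2 + 20 \cdot 41 = 2 + 820 = 822$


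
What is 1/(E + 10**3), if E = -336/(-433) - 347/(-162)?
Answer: 70146/70350683 ≈ 0.00099709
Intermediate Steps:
E = 204683/70146 (E = -336*(-1/433) - 347*(-1/162) = 336/433 + 347/162 = 204683/70146 ≈ 2.9180)
1/(E + 10**3) = 1/(204683/70146 + 10**3) = 1/(204683/70146 + 1000) = 1/(70350683/70146) = 70146/70350683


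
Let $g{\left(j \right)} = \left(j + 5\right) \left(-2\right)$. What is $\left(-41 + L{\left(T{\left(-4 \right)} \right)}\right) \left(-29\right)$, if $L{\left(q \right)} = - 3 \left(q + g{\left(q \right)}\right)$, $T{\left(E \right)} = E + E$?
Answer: $1015$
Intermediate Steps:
$T{\left(E \right)} = 2 E$
$g{\left(j \right)} = -10 - 2 j$ ($g{\left(j \right)} = \left(5 + j\right) \left(-2\right) = -10 - 2 j$)
$L{\left(q \right)} = 30 + 3 q$ ($L{\left(q \right)} = - 3 \left(q - \left(10 + 2 q\right)\right) = - 3 \left(-10 - q\right) = 30 + 3 q$)
$\left(-41 + L{\left(T{\left(-4 \right)} \right)}\right) \left(-29\right) = \left(-41 + \left(30 + 3 \cdot 2 \left(-4\right)\right)\right) \left(-29\right) = \left(-41 + \left(30 + 3 \left(-8\right)\right)\right) \left(-29\right) = \left(-41 + \left(30 - 24\right)\right) \left(-29\right) = \left(-41 + 6\right) \left(-29\right) = \left(-35\right) \left(-29\right) = 1015$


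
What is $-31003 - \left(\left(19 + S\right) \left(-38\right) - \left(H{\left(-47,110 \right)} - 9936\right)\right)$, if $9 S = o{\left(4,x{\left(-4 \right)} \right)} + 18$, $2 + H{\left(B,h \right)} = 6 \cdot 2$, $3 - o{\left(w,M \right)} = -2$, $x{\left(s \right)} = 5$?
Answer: $- \frac{360989}{9} \approx -40110.0$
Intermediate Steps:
$o{\left(w,M \right)} = 5$ ($o{\left(w,M \right)} = 3 - -2 = 3 + 2 = 5$)
$H{\left(B,h \right)} = 10$ ($H{\left(B,h \right)} = -2 + 6 \cdot 2 = -2 + 12 = 10$)
$S = \frac{23}{9}$ ($S = \frac{5 + 18}{9} = \frac{1}{9} \cdot 23 = \frac{23}{9} \approx 2.5556$)
$-31003 - \left(\left(19 + S\right) \left(-38\right) - \left(H{\left(-47,110 \right)} - 9936\right)\right) = -31003 - \left(\left(19 + \frac{23}{9}\right) \left(-38\right) - \left(10 - 9936\right)\right) = -31003 - \left(\frac{194}{9} \left(-38\right) - -9926\right) = -31003 - \left(- \frac{7372}{9} + 9926\right) = -31003 - \frac{81962}{9} = - \frac{360989}{9}$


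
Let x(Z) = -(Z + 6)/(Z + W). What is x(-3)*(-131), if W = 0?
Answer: -131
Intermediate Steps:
x(Z) = -(6 + Z)/Z (x(Z) = -(Z + 6)/(Z + 0) = -(6 + Z)/Z)
x(-3)*(-131) = ((-6 - 1*(-3))/(-3))*(-131) = -(-6 + 3)/3*(-131) = -⅓*(-3)*(-131) = 1*(-131) = -131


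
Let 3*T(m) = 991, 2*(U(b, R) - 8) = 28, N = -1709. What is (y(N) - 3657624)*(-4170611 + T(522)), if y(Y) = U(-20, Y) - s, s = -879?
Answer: 45748683690766/3 ≈ 1.5250e+13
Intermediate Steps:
U(b, R) = 22 (U(b, R) = 8 + (1/2)*28 = 8 + 14 = 22)
y(Y) = 901 (y(Y) = 22 - 1*(-879) = 22 + 879 = 901)
T(m) = 991/3 (T(m) = (1/3)*991 = 991/3)
(y(N) - 3657624)*(-4170611 + T(522)) = (901 - 3657624)*(-4170611 + 991/3) = -3656723*(-12510842/3) = 45748683690766/3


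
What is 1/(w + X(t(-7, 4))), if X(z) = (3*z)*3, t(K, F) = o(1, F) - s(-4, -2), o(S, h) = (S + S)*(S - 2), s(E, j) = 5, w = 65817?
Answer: 1/65754 ≈ 1.5208e-5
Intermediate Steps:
o(S, h) = 2*S*(-2 + S) (o(S, h) = (2*S)*(-2 + S) = 2*S*(-2 + S))
t(K, F) = -7 (t(K, F) = 2*1*(-2 + 1) - 1*5 = 2*1*(-1) - 5 = -2 - 5 = -7)
X(z) = 9*z
1/(w + X(t(-7, 4))) = 1/(65817 + 9*(-7)) = 1/(65817 - 63) = 1/65754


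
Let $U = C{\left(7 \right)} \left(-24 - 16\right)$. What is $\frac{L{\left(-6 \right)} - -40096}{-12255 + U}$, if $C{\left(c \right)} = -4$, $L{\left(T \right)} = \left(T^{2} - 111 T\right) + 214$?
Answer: $- \frac{41012}{12095} \approx -3.3908$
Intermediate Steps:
$L{\left(T \right)} = 214 + T^{2} - 111 T$
$U = 160$ ($U = - 4 \left(-24 - 16\right) = \left(-4\right) \left(-40\right) = 160$)
$\frac{L{\left(-6 \right)} - -40096}{-12255 + U} = \frac{\left(214 + \left(-6\right)^{2} - -666\right) - -40096}{-12255 + 160} = \frac{\left(214 + 36 + 666\right) + 40096}{-12095} = \left(916 + 40096\right) \left(- \frac{1}{12095}\right) = 41012 \left(- \frac{1}{12095}\right) = - \frac{41012}{12095}$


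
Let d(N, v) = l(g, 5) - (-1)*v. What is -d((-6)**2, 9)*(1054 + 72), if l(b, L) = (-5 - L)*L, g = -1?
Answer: 46166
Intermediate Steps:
l(b, L) = L*(-5 - L)
d(N, v) = -50 + v (d(N, v) = -1*5*(5 + 5) - (-1)*v = -1*5*10 + v = -50 + v)
-d((-6)**2, 9)*(1054 + 72) = -(-50 + 9)*(1054 + 72) = -(-41)*1126 = -1*(-46166) = 46166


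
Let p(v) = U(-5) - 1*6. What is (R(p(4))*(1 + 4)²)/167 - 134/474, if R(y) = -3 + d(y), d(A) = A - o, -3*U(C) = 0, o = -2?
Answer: -52664/39579 ≈ -1.3306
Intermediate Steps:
U(C) = 0 (U(C) = -⅓*0 = 0)
d(A) = 2 + A (d(A) = A - 1*(-2) = A + 2 = 2 + A)
p(v) = -6 (p(v) = 0 - 1*6 = 0 - 6 = -6)
R(y) = -1 + y (R(y) = -3 + (2 + y) = -1 + y)
(R(p(4))*(1 + 4)²)/167 - 134/474 = ((-1 - 6)*(1 + 4)²)/167 - 134/474 = -7*5²*(1/167) - 134*1/474 = -7*25*(1/167) - 67/237 = -175*1/167 - 67/237 = -175/167 - 67/237 = -52664/39579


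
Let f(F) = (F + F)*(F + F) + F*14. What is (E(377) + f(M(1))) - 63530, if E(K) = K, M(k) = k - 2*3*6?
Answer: -58743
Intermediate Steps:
M(k) = -36 + k (M(k) = k - 6*6 = k - 36 = -36 + k)
f(F) = 4*F² + 14*F (f(F) = (2*F)*(2*F) + 14*F = 4*F² + 14*F)
(E(377) + f(M(1))) - 63530 = (377 + 2*(-36 + 1)*(7 + 2*(-36 + 1))) - 63530 = (377 + 2*(-35)*(7 + 2*(-35))) - 63530 = (377 + 2*(-35)*(7 - 70)) - 63530 = (377 + 2*(-35)*(-63)) - 63530 = (377 + 4410) - 63530 = 4787 - 63530 = -58743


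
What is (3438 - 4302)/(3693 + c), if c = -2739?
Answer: -48/53 ≈ -0.90566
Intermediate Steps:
(3438 - 4302)/(3693 + c) = (3438 - 4302)/(3693 - 2739) = -864/954 = -864*1/954 = -48/53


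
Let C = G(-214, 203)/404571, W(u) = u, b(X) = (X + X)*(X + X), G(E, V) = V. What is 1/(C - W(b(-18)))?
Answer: -404571/524323813 ≈ -0.00077161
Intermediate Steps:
b(X) = 4*X**2 (b(X) = (2*X)*(2*X) = 4*X**2)
C = 203/404571 ≈ 0.00050177
1/(C - W(b(-18))) = 1/(203/404571 - 4*(-18)**2) = 1/(203/404571 - 4*324) = 1/(203/404571 - 1*1296) = 1/(203/404571 - 1296) = 1/(-524323813/404571) = -404571/524323813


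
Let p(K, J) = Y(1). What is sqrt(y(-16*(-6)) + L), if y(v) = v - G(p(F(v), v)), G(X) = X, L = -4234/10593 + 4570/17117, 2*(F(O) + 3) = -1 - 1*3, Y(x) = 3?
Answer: 47*sqrt(153574031164565)/60440127 ≈ 9.6368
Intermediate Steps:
F(O) = -5 (F(O) = -3 + (-1 - 1*3)/2 = -3 + (-1 - 3)/2 = -3 + (1/2)*(-4) = -3 - 2 = -5)
p(K, J) = 3
L = -24063368/181320381 (L = -4234*1/10593 + 4570*(1/17117) = -4234/10593 + 4570/17117 = -24063368/181320381 ≈ -0.13271)
y(v) = -3 + v (y(v) = v - 1*3 = v - 3 = -3 + v)
sqrt(y(-16*(-6)) + L) = sqrt((-3 - 16*(-6)) - 24063368/181320381) = sqrt((-3 + 96) - 24063368/181320381) = sqrt(93 - 24063368/181320381) = sqrt(16838732065/181320381) = 47*sqrt(153574031164565)/60440127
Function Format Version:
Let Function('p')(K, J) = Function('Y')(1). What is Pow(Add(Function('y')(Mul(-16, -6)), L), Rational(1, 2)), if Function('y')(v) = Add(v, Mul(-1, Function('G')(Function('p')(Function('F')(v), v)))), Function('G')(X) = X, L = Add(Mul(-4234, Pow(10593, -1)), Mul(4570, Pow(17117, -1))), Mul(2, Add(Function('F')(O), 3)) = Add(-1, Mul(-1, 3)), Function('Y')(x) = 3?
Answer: Mul(Rational(47, 60440127), Pow(153574031164565, Rational(1, 2))) ≈ 9.6368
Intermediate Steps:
Function('F')(O) = -5 (Function('F')(O) = Add(-3, Mul(Rational(1, 2), Add(-1, Mul(-1, 3)))) = Add(-3, Mul(Rational(1, 2), Add(-1, -3))) = Add(-3, Mul(Rational(1, 2), -4)) = Add(-3, -2) = -5)
Function('p')(K, J) = 3
L = Rational(-24063368, 181320381) (L = Add(Mul(-4234, Rational(1, 10593)), Mul(4570, Rational(1, 17117))) = Add(Rational(-4234, 10593), Rational(4570, 17117)) = Rational(-24063368, 181320381) ≈ -0.13271)
Function('y')(v) = Add(-3, v) (Function('y')(v) = Add(v, Mul(-1, 3)) = Add(v, -3) = Add(-3, v))
Pow(Add(Function('y')(Mul(-16, -6)), L), Rational(1, 2)) = Pow(Add(Add(-3, Mul(-16, -6)), Rational(-24063368, 181320381)), Rational(1, 2)) = Pow(Add(Add(-3, 96), Rational(-24063368, 181320381)), Rational(1, 2)) = Pow(Add(93, Rational(-24063368, 181320381)), Rational(1, 2)) = Pow(Rational(16838732065, 181320381), Rational(1, 2)) = Mul(Rational(47, 60440127), Pow(153574031164565, Rational(1, 2)))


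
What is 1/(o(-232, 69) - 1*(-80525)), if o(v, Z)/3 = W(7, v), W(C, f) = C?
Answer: 1/80546 ≈ 1.2415e-5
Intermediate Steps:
o(v, Z) = 21 (o(v, Z) = 3*7 = 21)
1/(o(-232, 69) - 1*(-80525)) = 1/(21 - 1*(-80525)) = 1/(21 + 80525) = 1/80546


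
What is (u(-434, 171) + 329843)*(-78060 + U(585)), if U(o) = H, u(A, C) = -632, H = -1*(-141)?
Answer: -25651791909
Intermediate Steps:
H = 141
U(o) = 141
(u(-434, 171) + 329843)*(-78060 + U(585)) = (-632 + 329843)*(-78060 + 141) = 329211*(-77919) = -25651791909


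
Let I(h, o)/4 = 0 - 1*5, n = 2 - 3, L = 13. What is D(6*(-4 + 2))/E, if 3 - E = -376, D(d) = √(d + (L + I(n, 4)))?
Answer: I*√19/379 ≈ 0.011501*I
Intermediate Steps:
n = -1
I(h, o) = -20 (I(h, o) = 4*(0 - 1*5) = 4*(0 - 5) = 4*(-5) = -20)
D(d) = √(-7 + d) (D(d) = √(d + (13 - 20)) = √(d - 7) = √(-7 + d))
E = 379 (E = 3 - 1*(-376) = 3 + 376 = 379)
D(6*(-4 + 2))/E = √(-7 + 6*(-4 + 2))/379 = √(-7 + 6*(-2))*(1/379) = √(-7 - 12)*(1/379) = √(-19)*(1/379) = (I*√19)*(1/379) = I*√19/379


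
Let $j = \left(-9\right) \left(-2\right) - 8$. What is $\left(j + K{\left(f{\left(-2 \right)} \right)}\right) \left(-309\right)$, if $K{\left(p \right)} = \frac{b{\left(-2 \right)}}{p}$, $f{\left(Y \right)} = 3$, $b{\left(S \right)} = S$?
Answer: $-2884$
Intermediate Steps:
$j = 10$ ($j = 18 - 8 = 10$)
$K{\left(p \right)} = - \frac{2}{p}$
$\left(j + K{\left(f{\left(-2 \right)} \right)}\right) \left(-309\right) = \left(10 - \frac{2}{3}\right) \left(-309\right) = \frac{28}{3} \left(-309\right) = -2884$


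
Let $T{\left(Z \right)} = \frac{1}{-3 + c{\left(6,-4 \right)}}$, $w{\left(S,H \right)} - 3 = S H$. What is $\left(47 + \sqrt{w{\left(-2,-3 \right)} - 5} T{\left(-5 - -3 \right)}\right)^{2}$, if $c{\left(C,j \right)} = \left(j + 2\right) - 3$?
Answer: $\frac{34969}{16} \approx 2185.6$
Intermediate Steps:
$w{\left(S,H \right)} = 3 + H S$ ($w{\left(S,H \right)} = 3 + S H = 3 + H S$)
$c{\left(C,j \right)} = -1 + j$ ($c{\left(C,j \right)} = \left(2 + j\right) - 3 = -1 + j$)
$T{\left(Z \right)} = - \frac{1}{8}$ ($T{\left(Z \right)} = \frac{1}{-3 - 5} = \frac{1}{-8} = - \frac{1}{8}$)
$\left(47 + \sqrt{w{\left(-2,-3 \right)} - 5} T{\left(-5 - -3 \right)}\right)^{2} = \left(47 + \sqrt{\left(3 - -6\right) - 5} \left(- \frac{1}{8}\right)\right)^{2} = \left(47 + \sqrt{\left(3 + 6\right) - 5} \left(- \frac{1}{8}\right)\right)^{2} = \left(47 + \sqrt{9 - 5} \left(- \frac{1}{8}\right)\right)^{2} = \left(47 + \sqrt{4} \left(- \frac{1}{8}\right)\right)^{2} = \left(47 + 2 \left(- \frac{1}{8}\right)\right)^{2} = \left(47 - \frac{1}{4}\right)^{2} = \left(\frac{187}{4}\right)^{2} = \frac{34969}{16}$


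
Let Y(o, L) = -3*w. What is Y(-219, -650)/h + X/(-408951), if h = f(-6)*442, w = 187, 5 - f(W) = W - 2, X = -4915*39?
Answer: 17098049/46075146 ≈ 0.37109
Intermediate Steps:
X = -191685
f(W) = 7 - W (f(W) = 5 - (W - 2) = 5 - (-2 + W) = 5 + (2 - W) = 7 - W)
h = 5746 (h = (7 - 1*(-6))*442 = (7 + 6)*442 = 13*442 = 5746)
Y(o, L) = -561 (Y(o, L) = -3*187 = -561)
Y(-219, -650)/h + X/(-408951) = -561/5746 - 191685/(-408951) = -561*1/5746 - 191685*(-1/408951) = -33/338 + 63895/136317 = 17098049/46075146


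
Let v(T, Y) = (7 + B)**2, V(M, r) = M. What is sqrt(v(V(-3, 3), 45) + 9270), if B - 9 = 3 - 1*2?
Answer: 11*sqrt(79) ≈ 97.770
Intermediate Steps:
B = 10 (B = 9 + (3 - 1*2) = 9 + (3 - 2) = 9 + 1 = 10)
v(T, Y) = 289 (v(T, Y) = (7 + 10)**2 = 17**2 = 289)
sqrt(v(V(-3, 3), 45) + 9270) = sqrt(289 + 9270) = sqrt(9559) = 11*sqrt(79)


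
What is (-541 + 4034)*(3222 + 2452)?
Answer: 19819282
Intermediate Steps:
(-541 + 4034)*(3222 + 2452) = 3493*5674 = 19819282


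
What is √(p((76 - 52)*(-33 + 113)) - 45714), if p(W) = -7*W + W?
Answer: I*√57234 ≈ 239.24*I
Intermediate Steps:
p(W) = -6*W
√(p((76 - 52)*(-33 + 113)) - 45714) = √(-6*(76 - 52)*(-33 + 113) - 45714) = √(-144*80 - 45714) = √(-6*1920 - 45714) = √(-11520 - 45714) = √(-57234) = I*√57234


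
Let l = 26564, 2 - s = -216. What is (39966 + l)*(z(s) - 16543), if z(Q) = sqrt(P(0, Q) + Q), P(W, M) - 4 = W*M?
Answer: -1100605790 + 66530*sqrt(222) ≈ -1.0996e+9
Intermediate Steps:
s = 218 (s = 2 - 1*(-216) = 2 + 216 = 218)
P(W, M) = 4 + M*W (P(W, M) = 4 + W*M = 4 + M*W)
z(Q) = sqrt(4 + Q) (z(Q) = sqrt((4 + Q*0) + Q) = sqrt((4 + 0) + Q) = sqrt(4 + Q))
(39966 + l)*(z(s) - 16543) = (39966 + 26564)*(sqrt(4 + 218) - 16543) = 66530*(sqrt(222) - 16543) = 66530*(-16543 + sqrt(222)) = -1100605790 + 66530*sqrt(222)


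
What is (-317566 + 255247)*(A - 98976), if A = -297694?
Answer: 24720077730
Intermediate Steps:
(-317566 + 255247)*(A - 98976) = (-317566 + 255247)*(-297694 - 98976) = -62319*(-396670) = 24720077730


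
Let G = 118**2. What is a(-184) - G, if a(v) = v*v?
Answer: 19932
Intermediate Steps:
G = 13924
a(v) = v**2
a(-184) - G = (-184)**2 - 1*13924 = 33856 - 13924 = 19932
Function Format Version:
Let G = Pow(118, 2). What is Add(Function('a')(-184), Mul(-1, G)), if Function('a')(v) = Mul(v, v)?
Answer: 19932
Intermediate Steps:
G = 13924
Function('a')(v) = Pow(v, 2)
Add(Function('a')(-184), Mul(-1, G)) = Add(Pow(-184, 2), Mul(-1, 13924)) = Add(33856, -13924) = 19932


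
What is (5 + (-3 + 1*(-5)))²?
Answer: 9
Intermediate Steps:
(5 + (-3 + 1*(-5)))² = (5 + (-3 - 5))² = (5 - 8)² = (-3)² = 9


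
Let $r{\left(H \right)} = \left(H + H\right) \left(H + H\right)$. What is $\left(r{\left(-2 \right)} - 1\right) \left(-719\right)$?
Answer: $-10785$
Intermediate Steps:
$r{\left(H \right)} = 4 H^{2}$ ($r{\left(H \right)} = 2 H 2 H = 4 H^{2}$)
$\left(r{\left(-2 \right)} - 1\right) \left(-719\right) = \left(4 \left(-2\right)^{2} - 1\right) \left(-719\right) = \left(4 \cdot 4 - 1\right) \left(-719\right) = \left(16 - 1\right) \left(-719\right) = 15 \left(-719\right) = -10785$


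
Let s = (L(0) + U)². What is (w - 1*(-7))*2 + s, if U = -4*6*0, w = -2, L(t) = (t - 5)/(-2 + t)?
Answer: 65/4 ≈ 16.250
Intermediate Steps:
L(t) = (-5 + t)/(-2 + t)
U = 0 (U = -24*0 = 0)
s = 25/4 (s = ((-5 + 0)/(-2 + 0) + 0)² = (-5/(-2) + 0)² = (-½*(-5) + 0)² = (5/2 + 0)² = (5/2)² = 25/4 ≈ 6.2500)
(w - 1*(-7))*2 + s = (-2 - 1*(-7))*2 + 25/4 = (-2 + 7)*2 + 25/4 = 5*2 + 25/4 = 10 + 25/4 = 65/4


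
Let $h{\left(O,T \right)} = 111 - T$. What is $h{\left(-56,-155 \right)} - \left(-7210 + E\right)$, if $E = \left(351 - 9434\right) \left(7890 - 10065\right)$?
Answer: $-19748049$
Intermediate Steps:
$E = 19755525$ ($E = \left(-9083\right) \left(-2175\right) = 19755525$)
$h{\left(-56,-155 \right)} - \left(-7210 + E\right) = \left(111 - -155\right) - \left(-7210 + 19755525\right) = \left(111 + 155\right) - 19748315 = 266 - 19748315 = -19748049$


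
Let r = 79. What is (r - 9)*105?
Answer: 7350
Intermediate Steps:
(r - 9)*105 = (79 - 9)*105 = 70*105 = 7350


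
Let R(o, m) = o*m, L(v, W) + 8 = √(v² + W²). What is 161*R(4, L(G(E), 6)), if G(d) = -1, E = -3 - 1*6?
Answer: -5152 + 644*√37 ≈ -1234.7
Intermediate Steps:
E = -9 (E = -3 - 6 = -9)
L(v, W) = -8 + √(W² + v²) (L(v, W) = -8 + √(v² + W²) = -8 + √(W² + v²))
R(o, m) = m*o
161*R(4, L(G(E), 6)) = 161*((-8 + √(6² + (-1)²))*4) = 161*((-8 + √(36 + 1))*4) = 161*((-8 + √37)*4) = 161*(-32 + 4*√37) = -5152 + 644*√37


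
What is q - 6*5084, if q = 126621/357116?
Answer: -10893339843/357116 ≈ -30504.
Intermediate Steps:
q = 126621/357116 (q = 126621*(1/357116) = 126621/357116 ≈ 0.35457)
q - 6*5084 = 126621/357116 - 6*5084 = 126621/357116 - 30504 = -10893339843/357116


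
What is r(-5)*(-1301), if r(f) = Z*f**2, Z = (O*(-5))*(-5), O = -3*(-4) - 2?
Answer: -8131250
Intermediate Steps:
O = 10 (O = 12 - 2 = 10)
Z = 250 (Z = (10*(-5))*(-5) = -50*(-5) = 250)
r(f) = 250*f**2
r(-5)*(-1301) = (250*(-5)**2)*(-1301) = (250*25)*(-1301) = 6250*(-1301) = -8131250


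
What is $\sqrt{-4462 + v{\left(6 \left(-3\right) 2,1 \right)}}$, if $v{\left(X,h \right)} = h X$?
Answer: $i \sqrt{4498} \approx 67.067 i$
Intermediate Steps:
$v{\left(X,h \right)} = X h$
$\sqrt{-4462 + v{\left(6 \left(-3\right) 2,1 \right)}} = \sqrt{-4462 + 6 \left(-3\right) 2 \cdot 1} = \sqrt{-4462 + \left(-18\right) 2 \cdot 1} = \sqrt{-4462 - 36} = \sqrt{-4498} = i \sqrt{4498}$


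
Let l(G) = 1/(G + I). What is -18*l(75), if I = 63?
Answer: -3/23 ≈ -0.13043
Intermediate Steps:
l(G) = 1/(63 + G) (l(G) = 1/(G + 63) = 1/(63 + G))
-18*l(75) = -18/(63 + 75) = -18/138 = -18*1/138 = -3/23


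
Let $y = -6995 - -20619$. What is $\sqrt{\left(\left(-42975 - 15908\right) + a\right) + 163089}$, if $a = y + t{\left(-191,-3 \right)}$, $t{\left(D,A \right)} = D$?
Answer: $3 \sqrt{13071} \approx 342.99$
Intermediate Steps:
$y = 13624$ ($y = -6995 + 20619 = 13624$)
$a = 13433$ ($a = 13624 - 191 = 13433$)
$\sqrt{\left(\left(-42975 - 15908\right) + a\right) + 163089} = \sqrt{\left(\left(-42975 - 15908\right) + 13433\right) + 163089} = \sqrt{\left(-58883 + 13433\right) + 163089} = \sqrt{-45450 + 163089} = \sqrt{117639} = 3 \sqrt{13071}$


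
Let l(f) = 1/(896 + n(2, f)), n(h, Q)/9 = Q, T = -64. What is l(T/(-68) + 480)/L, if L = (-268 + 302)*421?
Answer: 1/74783072 ≈ 1.3372e-8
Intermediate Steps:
n(h, Q) = 9*Q
l(f) = 1/(896 + 9*f)
L = 14314 (L = 34*421 = 14314)
l(T/(-68) + 480)/L = 1/((896 + 9*(-64/(-68) + 480))*14314) = (1/14314)/(896 + 9*(-64*(-1/68) + 480)) = (1/14314)/(896 + 9*(16/17 + 480)) = (1/14314)/(896 + 9*(8176/17)) = (1/14314)/(896 + 73584/17) = (1/14314)/(88816/17) = (17/88816)*(1/14314) = 1/74783072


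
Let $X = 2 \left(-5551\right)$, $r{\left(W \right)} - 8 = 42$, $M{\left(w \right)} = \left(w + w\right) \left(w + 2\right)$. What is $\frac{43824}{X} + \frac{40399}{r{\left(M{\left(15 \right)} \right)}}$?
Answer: $\frac{223159249}{277550} \approx 804.03$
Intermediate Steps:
$M{\left(w \right)} = 2 w \left(2 + w\right)$
$r{\left(W \right)} = 50$ ($r{\left(W \right)} = 8 + 42 = 50$)
$X = -11102$
$\frac{43824}{X} + \frac{40399}{r{\left(M{\left(15 \right)} \right)}} = \frac{43824}{-11102} + \frac{40399}{50} = 43824 \left(- \frac{1}{11102}\right) + 40399 \cdot \frac{1}{50} = - \frac{21912}{5551} + \frac{40399}{50} = \frac{223159249}{277550}$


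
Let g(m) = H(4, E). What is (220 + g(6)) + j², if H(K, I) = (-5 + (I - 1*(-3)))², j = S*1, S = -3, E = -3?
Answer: 254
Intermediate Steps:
j = -3 (j = -3*1 = -3)
H(K, I) = (-2 + I)² (H(K, I) = (-5 + (I + 3))² = (-5 + (3 + I))² = (-2 + I)²)
g(m) = 25 (g(m) = (-2 - 3)² = (-5)² = 25)
(220 + g(6)) + j² = (220 + 25) + (-3)² = 245 + 9 = 254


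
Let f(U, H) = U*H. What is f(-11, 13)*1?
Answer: -143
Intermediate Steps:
f(U, H) = H*U
f(-11, 13)*1 = (13*(-11))*1 = -143*1 = -143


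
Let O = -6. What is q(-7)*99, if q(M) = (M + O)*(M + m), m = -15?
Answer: 28314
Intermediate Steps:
q(M) = (-15 + M)*(-6 + M) (q(M) = (M - 6)*(M - 15) = (-6 + M)*(-15 + M) = (-15 + M)*(-6 + M))
q(-7)*99 = (90 + (-7)**2 - 21*(-7))*99 = (90 + 49 + 147)*99 = 286*99 = 28314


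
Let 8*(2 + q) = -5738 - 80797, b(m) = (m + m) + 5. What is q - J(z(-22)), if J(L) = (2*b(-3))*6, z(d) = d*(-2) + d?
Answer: -86455/8 ≈ -10807.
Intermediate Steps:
z(d) = -d (z(d) = -2*d + d = -d)
b(m) = 5 + 2*m (b(m) = 2*m + 5 = 5 + 2*m)
J(L) = -12 (J(L) = (2*(5 + 2*(-3)))*6 = (2*(5 - 6))*6 = (2*(-1))*6 = -2*6 = -12)
q = -86551/8 (q = -2 + (-5738 - 80797)/8 = -2 + (⅛)*(-86535) = -2 - 86535/8 = -86551/8 ≈ -10819.)
q - J(z(-22)) = -86551/8 - 1*(-12) = -86551/8 + 12 = -86455/8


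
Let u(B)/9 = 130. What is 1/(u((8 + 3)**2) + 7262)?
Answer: 1/8432 ≈ 0.00011860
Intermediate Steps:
u(B) = 1170 (u(B) = 9*130 = 1170)
1/(u((8 + 3)**2) + 7262) = 1/(1170 + 7262) = 1/8432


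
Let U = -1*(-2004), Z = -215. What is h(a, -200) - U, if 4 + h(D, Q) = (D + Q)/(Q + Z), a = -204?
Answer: -832916/415 ≈ -2007.0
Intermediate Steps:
h(D, Q) = -4 + (D + Q)/(-215 + Q) (h(D, Q) = -4 + (D + Q)/(Q - 215) = -4 + (D + Q)/(-215 + Q))
U = 2004
h(a, -200) - U = (860 - 204 - 3*(-200))/(-215 - 200) - 1*2004 = (860 - 204 + 600)/(-415) - 2004 = -1/415*1256 - 2004 = -1256/415 - 2004 = -832916/415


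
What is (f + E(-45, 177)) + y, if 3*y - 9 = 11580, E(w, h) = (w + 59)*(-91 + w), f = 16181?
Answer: 18140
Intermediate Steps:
E(w, h) = (-91 + w)*(59 + w) (E(w, h) = (59 + w)*(-91 + w) = (-91 + w)*(59 + w))
y = 3863 (y = 3 + (⅓)*11580 = 3 + 3860 = 3863)
(f + E(-45, 177)) + y = (16181 + (-5369 + (-45)² - 32*(-45))) + 3863 = (16181 + (-5369 + 2025 + 1440)) + 3863 = (16181 - 1904) + 3863 = 14277 + 3863 = 18140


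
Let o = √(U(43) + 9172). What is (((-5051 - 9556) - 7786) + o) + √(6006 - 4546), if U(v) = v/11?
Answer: -22393 + 2*√365 + 3*√123365/11 ≈ -22259.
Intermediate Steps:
U(v) = v/11 (U(v) = v*(1/11) = v/11)
o = 3*√123365/11 (o = √((1/11)*43 + 9172) = √(43/11 + 9172) = √(100935/11) = 3*√123365/11 ≈ 95.791)
(((-5051 - 9556) - 7786) + o) + √(6006 - 4546) = (((-5051 - 9556) - 7786) + 3*√123365/11) + √(6006 - 4546) = ((-14607 - 7786) + 3*√123365/11) + √1460 = (-22393 + 3*√123365/11) + 2*√365 = -22393 + 2*√365 + 3*√123365/11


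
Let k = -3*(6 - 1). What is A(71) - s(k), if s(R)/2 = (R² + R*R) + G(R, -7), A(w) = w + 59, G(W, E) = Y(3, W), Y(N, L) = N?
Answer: -776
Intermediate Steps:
G(W, E) = 3
A(w) = 59 + w
k = -15 (k = -3*5 = -15)
s(R) = 6 + 4*R² (s(R) = 2*((R² + R*R) + 3) = 2*((R² + R²) + 3) = 2*(2*R² + 3) = 2*(3 + 2*R²) = 6 + 4*R²)
A(71) - s(k) = (59 + 71) - (6 + 4*(-15)²) = 130 - (6 + 4*225) = 130 - (6 + 900) = 130 - 1*906 = 130 - 906 = -776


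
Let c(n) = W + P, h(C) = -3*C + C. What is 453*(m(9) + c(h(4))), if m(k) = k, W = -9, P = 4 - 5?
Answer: -453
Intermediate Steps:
h(C) = -2*C
P = -1
c(n) = -10 (c(n) = -9 - 1 = -10)
453*(m(9) + c(h(4))) = 453*(9 - 10) = 453*(-1) = -453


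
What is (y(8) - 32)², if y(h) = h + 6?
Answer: 324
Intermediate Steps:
y(h) = 6 + h
(y(8) - 32)² = ((6 + 8) - 32)² = (14 - 32)² = (-18)² = 324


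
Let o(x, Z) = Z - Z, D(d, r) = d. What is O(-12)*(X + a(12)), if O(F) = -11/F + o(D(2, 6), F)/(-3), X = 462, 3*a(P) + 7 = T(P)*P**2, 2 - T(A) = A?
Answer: -671/36 ≈ -18.639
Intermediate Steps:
T(A) = 2 - A
o(x, Z) = 0
a(P) = -7/3 + P**2*(2 - P)/3 (a(P) = -7/3 + ((2 - P)*P**2)/3 = -7/3 + (P**2*(2 - P))/3 = -7/3 + P**2*(2 - P)/3)
O(F) = -11/F (O(F) = -11/F + 0/(-3) = -11/F + 0*(-1/3) = -11/F + 0 = -11/F)
O(-12)*(X + a(12)) = (-11/(-12))*(462 + (-7/3 + (1/3)*12**2*(2 - 1*12))) = (-11*(-1/12))*(462 + (-7/3 + (1/3)*144*(2 - 12))) = 11*(462 + (-7/3 + (1/3)*144*(-10)))/12 = 11*(462 + (-7/3 - 480))/12 = 11*(462 - 1447/3)/12 = (11/12)*(-61/3) = -671/36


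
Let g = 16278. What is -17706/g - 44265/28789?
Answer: -205047284/78104557 ≈ -2.6253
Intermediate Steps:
-17706/g - 44265/28789 = -17706/16278 - 44265/28789 = -17706*1/16278 - 44265*1/28789 = -2951/2713 - 44265/28789 = -205047284/78104557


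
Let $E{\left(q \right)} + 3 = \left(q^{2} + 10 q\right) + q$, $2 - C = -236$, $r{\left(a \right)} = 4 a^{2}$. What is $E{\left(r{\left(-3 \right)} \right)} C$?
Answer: $401982$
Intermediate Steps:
$C = 238$ ($C = 2 - -236 = 2 + 236 = 238$)
$E{\left(q \right)} = -3 + q^{2} + 11 q$ ($E{\left(q \right)} = -3 + \left(\left(q^{2} + 10 q\right) + q\right) = -3 + \left(q^{2} + 11 q\right) = -3 + q^{2} + 11 q$)
$E{\left(r{\left(-3 \right)} \right)} C = \left(-3 + \left(4 \left(-3\right)^{2}\right)^{2} + 11 \cdot 4 \left(-3\right)^{2}\right) 238 = \left(-3 + \left(4 \cdot 9\right)^{2} + 11 \cdot 4 \cdot 9\right) 238 = \left(-3 + 36^{2} + 11 \cdot 36\right) 238 = \left(-3 + 1296 + 396\right) 238 = 1689 \cdot 238 = 401982$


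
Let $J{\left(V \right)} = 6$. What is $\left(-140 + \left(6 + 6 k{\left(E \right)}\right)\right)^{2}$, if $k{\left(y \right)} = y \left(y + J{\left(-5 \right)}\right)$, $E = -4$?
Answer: $33124$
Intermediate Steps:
$k{\left(y \right)} = y \left(6 + y\right)$ ($k{\left(y \right)} = y \left(y + 6\right) = y \left(6 + y\right)$)
$\left(-140 + \left(6 + 6 k{\left(E \right)}\right)\right)^{2} = \left(-140 + \left(6 + 6 \left(- 4 \left(6 - 4\right)\right)\right)\right)^{2} = \left(-140 + \left(6 + 6 \left(\left(-4\right) 2\right)\right)\right)^{2} = \left(-140 + \left(6 + 6 \left(-8\right)\right)\right)^{2} = \left(-140 + \left(6 - 48\right)\right)^{2} = \left(-140 - 42\right)^{2} = \left(-182\right)^{2} = 33124$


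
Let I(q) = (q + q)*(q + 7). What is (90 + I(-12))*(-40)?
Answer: -8400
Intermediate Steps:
I(q) = 2*q*(7 + q) (I(q) = (2*q)*(7 + q) = 2*q*(7 + q))
(90 + I(-12))*(-40) = (90 + 2*(-12)*(7 - 12))*(-40) = (90 + 2*(-12)*(-5))*(-40) = (90 + 120)*(-40) = 210*(-40) = -8400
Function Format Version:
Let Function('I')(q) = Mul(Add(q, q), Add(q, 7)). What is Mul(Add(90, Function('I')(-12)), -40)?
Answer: -8400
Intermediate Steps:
Function('I')(q) = Mul(2, q, Add(7, q)) (Function('I')(q) = Mul(Mul(2, q), Add(7, q)) = Mul(2, q, Add(7, q)))
Mul(Add(90, Function('I')(-12)), -40) = Mul(Add(90, Mul(2, -12, Add(7, -12))), -40) = Mul(Add(90, Mul(2, -12, -5)), -40) = Mul(Add(90, 120), -40) = Mul(210, -40) = -8400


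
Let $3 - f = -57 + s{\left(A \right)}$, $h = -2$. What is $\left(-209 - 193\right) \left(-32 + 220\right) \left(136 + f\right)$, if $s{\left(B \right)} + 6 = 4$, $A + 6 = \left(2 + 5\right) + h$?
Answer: $-14964048$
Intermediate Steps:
$A = -1$ ($A = -6 + \left(\left(2 + 5\right) - 2\right) = -6 + \left(7 - 2\right) = -6 + 5 = -1$)
$s{\left(B \right)} = -2$ ($s{\left(B \right)} = -6 + 4 = -2$)
$f = 62$ ($f = 3 - \left(-57 - 2\right) = 3 - -59 = 3 + 59 = 62$)
$\left(-209 - 193\right) \left(-32 + 220\right) \left(136 + f\right) = \left(-209 - 193\right) \left(-32 + 220\right) \left(136 + 62\right) = \left(-402\right) 188 \cdot 198 = \left(-75576\right) 198 = -14964048$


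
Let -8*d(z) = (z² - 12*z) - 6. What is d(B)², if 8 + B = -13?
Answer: 471969/64 ≈ 7374.5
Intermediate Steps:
B = -21 (B = -8 - 13 = -21)
d(z) = ¾ - z²/8 + 3*z/2 (d(z) = -((z² - 12*z) - 6)/8 = -(-6 + z² - 12*z)/8 = ¾ - z²/8 + 3*z/2)
d(B)² = (¾ - ⅛*(-21)² + (3/2)*(-21))² = (¾ - ⅛*441 - 63/2)² = (¾ - 441/8 - 63/2)² = (-687/8)² = 471969/64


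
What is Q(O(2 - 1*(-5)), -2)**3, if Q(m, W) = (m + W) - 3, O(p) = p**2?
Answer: 85184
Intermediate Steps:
Q(m, W) = -3 + W + m (Q(m, W) = (W + m) - 3 = -3 + W + m)
Q(O(2 - 1*(-5)), -2)**3 = (-3 - 2 + (2 - 1*(-5))**2)**3 = (-3 - 2 + (2 + 5)**2)**3 = (-3 - 2 + 7**2)**3 = (-3 - 2 + 49)**3 = 44**3 = 85184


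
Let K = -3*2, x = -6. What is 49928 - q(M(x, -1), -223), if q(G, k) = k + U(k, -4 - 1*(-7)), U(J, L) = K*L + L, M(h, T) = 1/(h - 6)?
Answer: 50166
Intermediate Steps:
M(h, T) = 1/(-6 + h)
K = -6
U(J, L) = -5*L (U(J, L) = -6*L + L = -5*L)
q(G, k) = -15 + k (q(G, k) = k - 5*(-4 - 1*(-7)) = k - 5*(-4 + 7) = k - 5*3 = k - 15 = -15 + k)
49928 - q(M(x, -1), -223) = 49928 - (-15 - 223) = 49928 - 1*(-238) = 49928 + 238 = 50166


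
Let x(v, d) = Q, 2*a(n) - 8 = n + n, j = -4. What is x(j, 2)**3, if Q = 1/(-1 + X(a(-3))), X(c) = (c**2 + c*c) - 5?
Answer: -1/64 ≈ -0.015625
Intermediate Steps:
a(n) = 4 + n (a(n) = 4 + (n + n)/2 = 4 + (2*n)/2 = 4 + n)
X(c) = -5 + 2*c**2 (X(c) = (c**2 + c**2) - 5 = 2*c**2 - 5 = -5 + 2*c**2)
Q = -1/4 (Q = 1/(-1 + (-5 + 2*(4 - 3)**2)) = 1/(-1 + (-5 + 2*1**2)) = 1/(-1 + (-5 + 2*1)) = 1/(-1 + (-5 + 2)) = 1/(-1 - 3) = 1/(-4) = -1/4 ≈ -0.25000)
x(v, d) = -1/4
x(j, 2)**3 = (-1/4)**3 = -1/64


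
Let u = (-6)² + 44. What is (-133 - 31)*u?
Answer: -13120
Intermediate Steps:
u = 80 (u = 36 + 44 = 80)
(-133 - 31)*u = (-133 - 31)*80 = -164*80 = -13120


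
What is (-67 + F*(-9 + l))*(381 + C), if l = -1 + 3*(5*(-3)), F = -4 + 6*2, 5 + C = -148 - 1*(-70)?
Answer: -151086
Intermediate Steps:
C = -83 (C = -5 + (-148 - 1*(-70)) = -5 + (-148 + 70) = -5 - 78 = -83)
F = 8 (F = -4 + 12 = 8)
l = -46 (l = -1 + 3*(-15) = -1 - 45 = -46)
(-67 + F*(-9 + l))*(381 + C) = (-67 + 8*(-9 - 46))*(381 - 83) = (-67 + 8*(-55))*298 = (-67 - 440)*298 = -507*298 = -151086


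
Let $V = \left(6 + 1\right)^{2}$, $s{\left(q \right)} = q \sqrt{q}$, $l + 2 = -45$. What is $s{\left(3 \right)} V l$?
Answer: $- 6909 \sqrt{3} \approx -11967.0$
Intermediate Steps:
$l = -47$ ($l = -2 - 45 = -47$)
$s{\left(q \right)} = q^{\frac{3}{2}}$
$V = 49$ ($V = 7^{2} = 49$)
$s{\left(3 \right)} V l = 3^{\frac{3}{2}} \cdot 49 \left(-47\right) = 3 \sqrt{3} \cdot 49 \left(-47\right) = 147 \sqrt{3} \left(-47\right) = - 6909 \sqrt{3}$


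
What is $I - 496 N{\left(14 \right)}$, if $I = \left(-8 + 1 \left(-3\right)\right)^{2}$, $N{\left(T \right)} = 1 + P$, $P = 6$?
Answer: $-3351$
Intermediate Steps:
$N{\left(T \right)} = 7$ ($N{\left(T \right)} = 1 + 6 = 7$)
$I = 121$ ($I = \left(-8 - 3\right)^{2} = \left(-11\right)^{2} = 121$)
$I - 496 N{\left(14 \right)} = 121 - 3472 = -3351$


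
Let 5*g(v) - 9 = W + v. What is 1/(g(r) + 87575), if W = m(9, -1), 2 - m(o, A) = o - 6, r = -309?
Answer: 5/437574 ≈ 1.1427e-5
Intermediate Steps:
m(o, A) = 8 - o (m(o, A) = 2 - (o - 6) = 2 - (-6 + o) = 2 + (6 - o) = 8 - o)
W = -1 (W = 8 - 1*9 = 8 - 9 = -1)
g(v) = 8/5 + v/5 (g(v) = 9/5 + (-1 + v)/5 = 9/5 + (-⅕ + v/5) = 8/5 + v/5)
1/(g(r) + 87575) = 1/((8/5 + (⅕)*(-309)) + 87575) = 1/((8/5 - 309/5) + 87575) = 1/(-301/5 + 87575) = 1/(437574/5) = 5/437574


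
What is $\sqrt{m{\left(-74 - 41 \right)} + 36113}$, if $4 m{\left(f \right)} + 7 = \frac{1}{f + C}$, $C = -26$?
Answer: $\frac{\sqrt{717927726}}{141} \approx 190.03$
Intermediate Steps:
$m{\left(f \right)} = - \frac{7}{4} + \frac{1}{4 \left(-26 + f\right)}$ ($m{\left(f \right)} = - \frac{7}{4} + \frac{1}{4 \left(f - 26\right)} = - \frac{7}{4} + \frac{1}{4 \left(-26 + f\right)}$)
$\sqrt{m{\left(-74 - 41 \right)} + 36113} = \sqrt{\frac{183 - 7 \left(-74 - 41\right)}{4 \left(-26 - 115\right)} + 36113} = \sqrt{\frac{183 - -805}{4 \left(-26 - 115\right)} + 36113} = \sqrt{\frac{183 + 805}{4 \left(-141\right)} + 36113} = \sqrt{\frac{1}{4} \left(- \frac{1}{141}\right) 988 + 36113} = \sqrt{- \frac{247}{141} + 36113} = \sqrt{\frac{5091686}{141}} = \frac{\sqrt{717927726}}{141}$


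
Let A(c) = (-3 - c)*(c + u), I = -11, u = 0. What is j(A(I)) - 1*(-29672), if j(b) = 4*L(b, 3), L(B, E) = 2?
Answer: 29680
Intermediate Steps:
A(c) = c*(-3 - c) (A(c) = (-3 - c)*(c + 0) = (-3 - c)*c = c*(-3 - c))
j(b) = 8 (j(b) = 4*2 = 8)
j(A(I)) - 1*(-29672) = 8 - 1*(-29672) = 8 + 29672 = 29680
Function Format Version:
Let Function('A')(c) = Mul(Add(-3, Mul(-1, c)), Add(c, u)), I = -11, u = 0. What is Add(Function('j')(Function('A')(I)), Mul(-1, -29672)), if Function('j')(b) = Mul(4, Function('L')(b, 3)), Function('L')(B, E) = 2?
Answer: 29680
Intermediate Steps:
Function('A')(c) = Mul(c, Add(-3, Mul(-1, c))) (Function('A')(c) = Mul(Add(-3, Mul(-1, c)), Add(c, 0)) = Mul(Add(-3, Mul(-1, c)), c) = Mul(c, Add(-3, Mul(-1, c))))
Function('j')(b) = 8 (Function('j')(b) = Mul(4, 2) = 8)
Add(Function('j')(Function('A')(I)), Mul(-1, -29672)) = Add(8, Mul(-1, -29672)) = Add(8, 29672) = 29680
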